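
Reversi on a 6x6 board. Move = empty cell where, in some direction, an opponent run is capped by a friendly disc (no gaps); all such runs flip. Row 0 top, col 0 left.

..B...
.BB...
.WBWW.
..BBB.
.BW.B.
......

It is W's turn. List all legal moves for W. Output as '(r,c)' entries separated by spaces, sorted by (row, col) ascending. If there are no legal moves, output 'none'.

(0,0): no bracket -> illegal
(0,1): flips 2 -> legal
(0,3): flips 1 -> legal
(1,0): no bracket -> illegal
(1,3): no bracket -> illegal
(2,0): no bracket -> illegal
(2,5): no bracket -> illegal
(3,0): no bracket -> illegal
(3,1): no bracket -> illegal
(3,5): no bracket -> illegal
(4,0): flips 1 -> legal
(4,3): flips 2 -> legal
(4,5): flips 1 -> legal
(5,0): flips 2 -> legal
(5,1): no bracket -> illegal
(5,2): no bracket -> illegal
(5,3): no bracket -> illegal
(5,4): flips 2 -> legal
(5,5): no bracket -> illegal

Answer: (0,1) (0,3) (4,0) (4,3) (4,5) (5,0) (5,4)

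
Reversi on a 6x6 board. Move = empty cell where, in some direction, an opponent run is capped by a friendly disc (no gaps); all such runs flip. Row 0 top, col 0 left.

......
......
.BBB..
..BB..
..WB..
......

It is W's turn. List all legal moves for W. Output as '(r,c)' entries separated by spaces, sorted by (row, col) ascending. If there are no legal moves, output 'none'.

(1,0): no bracket -> illegal
(1,1): no bracket -> illegal
(1,2): flips 2 -> legal
(1,3): no bracket -> illegal
(1,4): no bracket -> illegal
(2,0): no bracket -> illegal
(2,4): flips 1 -> legal
(3,0): no bracket -> illegal
(3,1): no bracket -> illegal
(3,4): no bracket -> illegal
(4,1): no bracket -> illegal
(4,4): flips 1 -> legal
(5,2): no bracket -> illegal
(5,3): no bracket -> illegal
(5,4): no bracket -> illegal

Answer: (1,2) (2,4) (4,4)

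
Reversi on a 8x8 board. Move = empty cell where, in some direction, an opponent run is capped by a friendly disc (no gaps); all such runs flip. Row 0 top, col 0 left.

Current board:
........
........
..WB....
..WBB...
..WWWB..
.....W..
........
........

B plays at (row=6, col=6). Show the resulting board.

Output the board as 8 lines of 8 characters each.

Answer: ........
........
..WB....
..WBB...
..WWBB..
.....B..
......B.
........

Derivation:
Place B at (6,6); scan 8 dirs for brackets.
Dir NW: opp run (5,5) (4,4) capped by B -> flip
Dir N: first cell '.' (not opp) -> no flip
Dir NE: first cell '.' (not opp) -> no flip
Dir W: first cell '.' (not opp) -> no flip
Dir E: first cell '.' (not opp) -> no flip
Dir SW: first cell '.' (not opp) -> no flip
Dir S: first cell '.' (not opp) -> no flip
Dir SE: first cell '.' (not opp) -> no flip
All flips: (4,4) (5,5)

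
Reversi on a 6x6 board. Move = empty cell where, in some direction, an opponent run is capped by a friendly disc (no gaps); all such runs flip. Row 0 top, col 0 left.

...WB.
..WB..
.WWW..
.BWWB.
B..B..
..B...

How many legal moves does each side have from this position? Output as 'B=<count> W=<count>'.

Answer: B=4 W=8

Derivation:
-- B to move --
(0,1): flips 2 -> legal
(0,2): flips 1 -> legal
(1,0): flips 2 -> legal
(1,1): flips 2 -> legal
(1,4): no bracket -> illegal
(2,0): no bracket -> illegal
(2,4): no bracket -> illegal
(3,0): no bracket -> illegal
(4,1): no bracket -> illegal
(4,2): no bracket -> illegal
(4,4): no bracket -> illegal
B mobility = 4
-- W to move --
(0,2): no bracket -> illegal
(0,5): flips 1 -> legal
(1,4): flips 1 -> legal
(1,5): no bracket -> illegal
(2,0): no bracket -> illegal
(2,4): no bracket -> illegal
(2,5): no bracket -> illegal
(3,0): flips 1 -> legal
(3,5): flips 1 -> legal
(4,1): flips 1 -> legal
(4,2): no bracket -> illegal
(4,4): no bracket -> illegal
(4,5): flips 1 -> legal
(5,0): no bracket -> illegal
(5,1): no bracket -> illegal
(5,3): flips 1 -> legal
(5,4): flips 1 -> legal
W mobility = 8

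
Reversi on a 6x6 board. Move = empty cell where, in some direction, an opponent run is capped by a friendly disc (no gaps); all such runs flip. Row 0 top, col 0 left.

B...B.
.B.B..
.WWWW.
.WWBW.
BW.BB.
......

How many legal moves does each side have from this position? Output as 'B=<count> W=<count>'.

Answer: B=8 W=8

Derivation:
-- B to move --
(1,0): flips 2 -> legal
(1,2): no bracket -> illegal
(1,4): flips 2 -> legal
(1,5): flips 1 -> legal
(2,0): no bracket -> illegal
(2,5): flips 1 -> legal
(3,0): flips 2 -> legal
(3,5): flips 2 -> legal
(4,2): flips 1 -> legal
(4,5): no bracket -> illegal
(5,0): no bracket -> illegal
(5,1): flips 3 -> legal
(5,2): no bracket -> illegal
B mobility = 8
-- W to move --
(0,1): flips 1 -> legal
(0,2): flips 1 -> legal
(0,3): flips 1 -> legal
(0,5): no bracket -> illegal
(1,0): no bracket -> illegal
(1,2): no bracket -> illegal
(1,4): no bracket -> illegal
(1,5): no bracket -> illegal
(2,0): no bracket -> illegal
(3,0): no bracket -> illegal
(3,5): no bracket -> illegal
(4,2): flips 1 -> legal
(4,5): no bracket -> illegal
(5,0): no bracket -> illegal
(5,1): no bracket -> illegal
(5,2): flips 1 -> legal
(5,3): flips 2 -> legal
(5,4): flips 2 -> legal
(5,5): flips 2 -> legal
W mobility = 8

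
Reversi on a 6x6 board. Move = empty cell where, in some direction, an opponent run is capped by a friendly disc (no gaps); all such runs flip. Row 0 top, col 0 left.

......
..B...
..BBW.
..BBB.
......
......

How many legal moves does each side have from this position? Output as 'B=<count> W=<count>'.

Answer: B=3 W=3

Derivation:
-- B to move --
(1,3): no bracket -> illegal
(1,4): flips 1 -> legal
(1,5): flips 1 -> legal
(2,5): flips 1 -> legal
(3,5): no bracket -> illegal
B mobility = 3
-- W to move --
(0,1): no bracket -> illegal
(0,2): no bracket -> illegal
(0,3): no bracket -> illegal
(1,1): no bracket -> illegal
(1,3): no bracket -> illegal
(1,4): no bracket -> illegal
(2,1): flips 2 -> legal
(2,5): no bracket -> illegal
(3,1): no bracket -> illegal
(3,5): no bracket -> illegal
(4,1): no bracket -> illegal
(4,2): flips 1 -> legal
(4,3): no bracket -> illegal
(4,4): flips 1 -> legal
(4,5): no bracket -> illegal
W mobility = 3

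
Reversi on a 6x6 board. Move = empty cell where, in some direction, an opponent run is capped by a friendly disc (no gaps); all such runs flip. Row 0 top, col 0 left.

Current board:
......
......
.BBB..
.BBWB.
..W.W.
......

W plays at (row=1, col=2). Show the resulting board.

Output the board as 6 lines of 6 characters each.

Place W at (1,2); scan 8 dirs for brackets.
Dir NW: first cell '.' (not opp) -> no flip
Dir N: first cell '.' (not opp) -> no flip
Dir NE: first cell '.' (not opp) -> no flip
Dir W: first cell '.' (not opp) -> no flip
Dir E: first cell '.' (not opp) -> no flip
Dir SW: opp run (2,1), next='.' -> no flip
Dir S: opp run (2,2) (3,2) capped by W -> flip
Dir SE: opp run (2,3) (3,4), next='.' -> no flip
All flips: (2,2) (3,2)

Answer: ......
..W...
.BWB..
.BWWB.
..W.W.
......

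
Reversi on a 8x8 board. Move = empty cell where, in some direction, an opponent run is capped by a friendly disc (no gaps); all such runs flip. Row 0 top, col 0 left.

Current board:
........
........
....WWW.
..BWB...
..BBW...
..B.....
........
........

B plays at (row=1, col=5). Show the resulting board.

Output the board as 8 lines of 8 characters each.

Answer: ........
.....B..
....BWW.
..BBB...
..BBW...
..B.....
........
........

Derivation:
Place B at (1,5); scan 8 dirs for brackets.
Dir NW: first cell '.' (not opp) -> no flip
Dir N: first cell '.' (not opp) -> no flip
Dir NE: first cell '.' (not opp) -> no flip
Dir W: first cell '.' (not opp) -> no flip
Dir E: first cell '.' (not opp) -> no flip
Dir SW: opp run (2,4) (3,3) capped by B -> flip
Dir S: opp run (2,5), next='.' -> no flip
Dir SE: opp run (2,6), next='.' -> no flip
All flips: (2,4) (3,3)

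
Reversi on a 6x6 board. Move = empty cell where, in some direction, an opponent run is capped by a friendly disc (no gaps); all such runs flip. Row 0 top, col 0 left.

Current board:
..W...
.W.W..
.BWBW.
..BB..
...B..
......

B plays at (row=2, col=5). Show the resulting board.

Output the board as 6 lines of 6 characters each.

Answer: ..W...
.W.W..
.BWBBB
..BB..
...B..
......

Derivation:
Place B at (2,5); scan 8 dirs for brackets.
Dir NW: first cell '.' (not opp) -> no flip
Dir N: first cell '.' (not opp) -> no flip
Dir NE: edge -> no flip
Dir W: opp run (2,4) capped by B -> flip
Dir E: edge -> no flip
Dir SW: first cell '.' (not opp) -> no flip
Dir S: first cell '.' (not opp) -> no flip
Dir SE: edge -> no flip
All flips: (2,4)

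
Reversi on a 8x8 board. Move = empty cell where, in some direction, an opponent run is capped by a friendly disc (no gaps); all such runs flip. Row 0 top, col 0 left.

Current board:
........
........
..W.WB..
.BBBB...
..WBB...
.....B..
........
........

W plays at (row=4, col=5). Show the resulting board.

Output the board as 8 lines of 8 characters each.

Answer: ........
........
..W.WB..
.BBBB...
..WWWW..
.....B..
........
........

Derivation:
Place W at (4,5); scan 8 dirs for brackets.
Dir NW: opp run (3,4), next='.' -> no flip
Dir N: first cell '.' (not opp) -> no flip
Dir NE: first cell '.' (not opp) -> no flip
Dir W: opp run (4,4) (4,3) capped by W -> flip
Dir E: first cell '.' (not opp) -> no flip
Dir SW: first cell '.' (not opp) -> no flip
Dir S: opp run (5,5), next='.' -> no flip
Dir SE: first cell '.' (not opp) -> no flip
All flips: (4,3) (4,4)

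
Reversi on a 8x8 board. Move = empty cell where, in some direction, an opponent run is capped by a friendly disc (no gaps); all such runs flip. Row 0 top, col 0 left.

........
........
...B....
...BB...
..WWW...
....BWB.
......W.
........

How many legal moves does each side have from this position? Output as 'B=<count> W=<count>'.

-- B to move --
(3,1): no bracket -> illegal
(3,2): flips 1 -> legal
(3,5): no bracket -> illegal
(4,1): no bracket -> illegal
(4,5): no bracket -> illegal
(4,6): no bracket -> illegal
(5,1): flips 1 -> legal
(5,2): flips 1 -> legal
(5,3): flips 1 -> legal
(5,7): no bracket -> illegal
(6,4): no bracket -> illegal
(6,5): no bracket -> illegal
(6,7): no bracket -> illegal
(7,5): no bracket -> illegal
(7,6): flips 1 -> legal
(7,7): flips 3 -> legal
B mobility = 6
-- W to move --
(1,2): no bracket -> illegal
(1,3): flips 2 -> legal
(1,4): no bracket -> illegal
(2,2): flips 1 -> legal
(2,4): flips 2 -> legal
(2,5): flips 1 -> legal
(3,2): no bracket -> illegal
(3,5): no bracket -> illegal
(4,5): no bracket -> illegal
(4,6): flips 1 -> legal
(4,7): no bracket -> illegal
(5,3): flips 1 -> legal
(5,7): flips 1 -> legal
(6,3): no bracket -> illegal
(6,4): flips 1 -> legal
(6,5): flips 1 -> legal
(6,7): no bracket -> illegal
W mobility = 9

Answer: B=6 W=9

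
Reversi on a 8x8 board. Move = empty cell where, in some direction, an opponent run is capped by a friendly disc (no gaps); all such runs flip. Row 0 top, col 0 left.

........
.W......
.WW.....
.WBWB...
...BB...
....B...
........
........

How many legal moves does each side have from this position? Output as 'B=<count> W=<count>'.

Answer: B=5 W=5

Derivation:
-- B to move --
(0,0): flips 3 -> legal
(0,1): no bracket -> illegal
(0,2): no bracket -> illegal
(1,0): flips 1 -> legal
(1,2): flips 1 -> legal
(1,3): no bracket -> illegal
(2,0): no bracket -> illegal
(2,3): flips 1 -> legal
(2,4): no bracket -> illegal
(3,0): flips 1 -> legal
(4,0): no bracket -> illegal
(4,1): no bracket -> illegal
(4,2): no bracket -> illegal
B mobility = 5
-- W to move --
(2,3): no bracket -> illegal
(2,4): no bracket -> illegal
(2,5): no bracket -> illegal
(3,5): flips 1 -> legal
(4,1): no bracket -> illegal
(4,2): flips 1 -> legal
(4,5): no bracket -> illegal
(5,2): no bracket -> illegal
(5,3): flips 1 -> legal
(5,5): flips 1 -> legal
(6,3): no bracket -> illegal
(6,4): no bracket -> illegal
(6,5): flips 3 -> legal
W mobility = 5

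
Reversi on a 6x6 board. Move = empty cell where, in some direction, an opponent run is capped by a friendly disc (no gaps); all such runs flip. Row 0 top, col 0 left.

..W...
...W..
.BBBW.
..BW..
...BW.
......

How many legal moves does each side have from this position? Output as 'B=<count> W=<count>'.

-- B to move --
(0,1): no bracket -> illegal
(0,3): flips 1 -> legal
(0,4): flips 1 -> legal
(1,1): no bracket -> illegal
(1,2): no bracket -> illegal
(1,4): no bracket -> illegal
(1,5): no bracket -> illegal
(2,5): flips 1 -> legal
(3,4): flips 1 -> legal
(3,5): no bracket -> illegal
(4,2): no bracket -> illegal
(4,5): flips 1 -> legal
(5,3): no bracket -> illegal
(5,4): no bracket -> illegal
(5,5): flips 2 -> legal
B mobility = 6
-- W to move --
(1,0): no bracket -> illegal
(1,1): flips 1 -> legal
(1,2): no bracket -> illegal
(1,4): no bracket -> illegal
(2,0): flips 3 -> legal
(3,0): no bracket -> illegal
(3,1): flips 2 -> legal
(3,4): no bracket -> illegal
(4,1): no bracket -> illegal
(4,2): flips 1 -> legal
(5,2): no bracket -> illegal
(5,3): flips 1 -> legal
(5,4): no bracket -> illegal
W mobility = 5

Answer: B=6 W=5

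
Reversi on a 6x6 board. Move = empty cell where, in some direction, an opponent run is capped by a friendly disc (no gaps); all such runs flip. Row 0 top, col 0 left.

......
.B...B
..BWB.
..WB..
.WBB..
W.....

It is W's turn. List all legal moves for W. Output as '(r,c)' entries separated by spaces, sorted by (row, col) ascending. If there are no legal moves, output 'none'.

(0,0): no bracket -> illegal
(0,1): no bracket -> illegal
(0,2): no bracket -> illegal
(0,4): no bracket -> illegal
(0,5): no bracket -> illegal
(1,0): no bracket -> illegal
(1,2): flips 1 -> legal
(1,3): no bracket -> illegal
(1,4): no bracket -> illegal
(2,0): no bracket -> illegal
(2,1): flips 1 -> legal
(2,5): flips 1 -> legal
(3,1): no bracket -> illegal
(3,4): flips 1 -> legal
(3,5): no bracket -> illegal
(4,4): flips 2 -> legal
(5,1): no bracket -> illegal
(5,2): flips 1 -> legal
(5,3): flips 2 -> legal
(5,4): flips 1 -> legal

Answer: (1,2) (2,1) (2,5) (3,4) (4,4) (5,2) (5,3) (5,4)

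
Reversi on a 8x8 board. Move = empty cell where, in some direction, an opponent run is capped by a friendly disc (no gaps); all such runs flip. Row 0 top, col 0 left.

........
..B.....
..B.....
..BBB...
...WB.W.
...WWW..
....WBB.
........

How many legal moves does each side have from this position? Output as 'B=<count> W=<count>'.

-- B to move --
(3,5): no bracket -> illegal
(3,6): no bracket -> illegal
(3,7): no bracket -> illegal
(4,2): flips 1 -> legal
(4,5): flips 1 -> legal
(4,7): no bracket -> illegal
(5,2): flips 1 -> legal
(5,6): no bracket -> illegal
(5,7): no bracket -> illegal
(6,2): flips 1 -> legal
(6,3): flips 3 -> legal
(7,3): no bracket -> illegal
(7,4): flips 2 -> legal
(7,5): no bracket -> illegal
B mobility = 6
-- W to move --
(0,1): no bracket -> illegal
(0,2): no bracket -> illegal
(0,3): no bracket -> illegal
(1,1): flips 3 -> legal
(1,3): no bracket -> illegal
(2,1): flips 1 -> legal
(2,3): flips 1 -> legal
(2,4): flips 2 -> legal
(2,5): flips 1 -> legal
(3,1): no bracket -> illegal
(3,5): flips 1 -> legal
(4,1): no bracket -> illegal
(4,2): no bracket -> illegal
(4,5): flips 1 -> legal
(5,6): no bracket -> illegal
(5,7): no bracket -> illegal
(6,7): flips 2 -> legal
(7,4): no bracket -> illegal
(7,5): flips 1 -> legal
(7,6): flips 1 -> legal
(7,7): flips 1 -> legal
W mobility = 11

Answer: B=6 W=11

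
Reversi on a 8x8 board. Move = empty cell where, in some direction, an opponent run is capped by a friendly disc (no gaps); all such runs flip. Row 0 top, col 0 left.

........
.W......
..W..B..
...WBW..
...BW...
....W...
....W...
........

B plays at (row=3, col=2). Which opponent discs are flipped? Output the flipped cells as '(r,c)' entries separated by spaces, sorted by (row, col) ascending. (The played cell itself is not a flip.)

Answer: (3,3)

Derivation:
Dir NW: first cell '.' (not opp) -> no flip
Dir N: opp run (2,2), next='.' -> no flip
Dir NE: first cell '.' (not opp) -> no flip
Dir W: first cell '.' (not opp) -> no flip
Dir E: opp run (3,3) capped by B -> flip
Dir SW: first cell '.' (not opp) -> no flip
Dir S: first cell '.' (not opp) -> no flip
Dir SE: first cell 'B' (not opp) -> no flip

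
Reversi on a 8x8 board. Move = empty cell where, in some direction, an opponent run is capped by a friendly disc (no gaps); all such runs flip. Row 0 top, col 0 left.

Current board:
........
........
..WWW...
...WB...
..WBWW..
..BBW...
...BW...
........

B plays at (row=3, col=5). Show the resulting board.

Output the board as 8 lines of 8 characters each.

Place B at (3,5); scan 8 dirs for brackets.
Dir NW: opp run (2,4), next='.' -> no flip
Dir N: first cell '.' (not opp) -> no flip
Dir NE: first cell '.' (not opp) -> no flip
Dir W: first cell 'B' (not opp) -> no flip
Dir E: first cell '.' (not opp) -> no flip
Dir SW: opp run (4,4) capped by B -> flip
Dir S: opp run (4,5), next='.' -> no flip
Dir SE: first cell '.' (not opp) -> no flip
All flips: (4,4)

Answer: ........
........
..WWW...
...WBB..
..WBBW..
..BBW...
...BW...
........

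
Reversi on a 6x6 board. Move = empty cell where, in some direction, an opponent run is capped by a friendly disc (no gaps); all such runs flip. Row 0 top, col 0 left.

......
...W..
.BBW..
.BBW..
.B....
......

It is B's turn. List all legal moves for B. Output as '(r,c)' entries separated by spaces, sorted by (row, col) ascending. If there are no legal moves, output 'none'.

Answer: (0,4) (1,4) (2,4) (3,4) (4,4)

Derivation:
(0,2): no bracket -> illegal
(0,3): no bracket -> illegal
(0,4): flips 1 -> legal
(1,2): no bracket -> illegal
(1,4): flips 1 -> legal
(2,4): flips 1 -> legal
(3,4): flips 1 -> legal
(4,2): no bracket -> illegal
(4,3): no bracket -> illegal
(4,4): flips 1 -> legal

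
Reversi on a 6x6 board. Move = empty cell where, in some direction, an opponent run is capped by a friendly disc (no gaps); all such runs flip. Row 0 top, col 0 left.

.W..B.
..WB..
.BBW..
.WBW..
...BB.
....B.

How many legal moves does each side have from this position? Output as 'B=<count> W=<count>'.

-- B to move --
(0,0): no bracket -> illegal
(0,2): flips 1 -> legal
(0,3): flips 1 -> legal
(1,0): no bracket -> illegal
(1,1): flips 1 -> legal
(1,4): flips 1 -> legal
(2,0): no bracket -> illegal
(2,4): flips 1 -> legal
(3,0): flips 1 -> legal
(3,4): flips 1 -> legal
(4,0): flips 1 -> legal
(4,1): flips 1 -> legal
(4,2): no bracket -> illegal
B mobility = 9
-- W to move --
(0,2): no bracket -> illegal
(0,3): flips 1 -> legal
(0,5): no bracket -> illegal
(1,0): no bracket -> illegal
(1,1): flips 2 -> legal
(1,4): flips 1 -> legal
(1,5): no bracket -> illegal
(2,0): flips 2 -> legal
(2,4): no bracket -> illegal
(3,0): flips 1 -> legal
(3,4): no bracket -> illegal
(3,5): no bracket -> illegal
(4,1): flips 1 -> legal
(4,2): flips 2 -> legal
(4,5): no bracket -> illegal
(5,2): no bracket -> illegal
(5,3): flips 1 -> legal
(5,5): flips 1 -> legal
W mobility = 9

Answer: B=9 W=9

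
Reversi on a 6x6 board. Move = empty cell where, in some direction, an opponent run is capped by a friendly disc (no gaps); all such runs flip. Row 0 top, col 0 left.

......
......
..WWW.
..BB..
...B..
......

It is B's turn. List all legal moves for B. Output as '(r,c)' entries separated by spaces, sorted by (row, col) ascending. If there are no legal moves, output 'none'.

(1,1): flips 1 -> legal
(1,2): flips 1 -> legal
(1,3): flips 1 -> legal
(1,4): flips 1 -> legal
(1,5): flips 1 -> legal
(2,1): no bracket -> illegal
(2,5): no bracket -> illegal
(3,1): no bracket -> illegal
(3,4): no bracket -> illegal
(3,5): no bracket -> illegal

Answer: (1,1) (1,2) (1,3) (1,4) (1,5)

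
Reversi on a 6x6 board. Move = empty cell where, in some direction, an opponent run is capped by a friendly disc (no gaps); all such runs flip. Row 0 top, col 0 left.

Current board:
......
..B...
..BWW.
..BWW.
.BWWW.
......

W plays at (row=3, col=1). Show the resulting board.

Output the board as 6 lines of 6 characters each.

Answer: ......
..B...
..BWW.
.WWWW.
.BWWW.
......

Derivation:
Place W at (3,1); scan 8 dirs for brackets.
Dir NW: first cell '.' (not opp) -> no flip
Dir N: first cell '.' (not opp) -> no flip
Dir NE: opp run (2,2), next='.' -> no flip
Dir W: first cell '.' (not opp) -> no flip
Dir E: opp run (3,2) capped by W -> flip
Dir SW: first cell '.' (not opp) -> no flip
Dir S: opp run (4,1), next='.' -> no flip
Dir SE: first cell 'W' (not opp) -> no flip
All flips: (3,2)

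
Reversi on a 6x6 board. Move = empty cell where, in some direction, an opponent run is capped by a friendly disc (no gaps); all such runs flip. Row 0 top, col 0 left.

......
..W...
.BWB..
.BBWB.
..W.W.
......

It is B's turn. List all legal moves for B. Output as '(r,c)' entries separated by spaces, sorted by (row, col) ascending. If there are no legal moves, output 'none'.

Answer: (0,1) (0,2) (0,3) (1,3) (4,3) (5,2) (5,3) (5,4)

Derivation:
(0,1): flips 1 -> legal
(0,2): flips 2 -> legal
(0,3): flips 1 -> legal
(1,1): no bracket -> illegal
(1,3): flips 1 -> legal
(2,4): no bracket -> illegal
(3,5): no bracket -> illegal
(4,1): no bracket -> illegal
(4,3): flips 1 -> legal
(4,5): no bracket -> illegal
(5,1): no bracket -> illegal
(5,2): flips 1 -> legal
(5,3): flips 1 -> legal
(5,4): flips 1 -> legal
(5,5): no bracket -> illegal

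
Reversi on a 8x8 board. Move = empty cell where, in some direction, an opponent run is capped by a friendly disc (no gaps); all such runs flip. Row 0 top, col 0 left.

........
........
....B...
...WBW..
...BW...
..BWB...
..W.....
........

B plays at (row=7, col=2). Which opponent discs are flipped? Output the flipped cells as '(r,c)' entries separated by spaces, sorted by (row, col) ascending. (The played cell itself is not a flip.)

Answer: (6,2)

Derivation:
Dir NW: first cell '.' (not opp) -> no flip
Dir N: opp run (6,2) capped by B -> flip
Dir NE: first cell '.' (not opp) -> no flip
Dir W: first cell '.' (not opp) -> no flip
Dir E: first cell '.' (not opp) -> no flip
Dir SW: edge -> no flip
Dir S: edge -> no flip
Dir SE: edge -> no flip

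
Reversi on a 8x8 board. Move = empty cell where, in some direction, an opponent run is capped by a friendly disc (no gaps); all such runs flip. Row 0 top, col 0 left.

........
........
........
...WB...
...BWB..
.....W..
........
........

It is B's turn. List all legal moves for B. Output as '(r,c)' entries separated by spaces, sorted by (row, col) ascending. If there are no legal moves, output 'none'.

Answer: (2,3) (3,2) (5,4) (6,5)

Derivation:
(2,2): no bracket -> illegal
(2,3): flips 1 -> legal
(2,4): no bracket -> illegal
(3,2): flips 1 -> legal
(3,5): no bracket -> illegal
(4,2): no bracket -> illegal
(4,6): no bracket -> illegal
(5,3): no bracket -> illegal
(5,4): flips 1 -> legal
(5,6): no bracket -> illegal
(6,4): no bracket -> illegal
(6,5): flips 1 -> legal
(6,6): no bracket -> illegal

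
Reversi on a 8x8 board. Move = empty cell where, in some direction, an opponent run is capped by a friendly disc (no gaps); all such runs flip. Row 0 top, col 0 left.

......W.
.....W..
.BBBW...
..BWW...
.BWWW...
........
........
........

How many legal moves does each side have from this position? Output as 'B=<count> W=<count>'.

-- B to move --
(0,4): no bracket -> illegal
(0,5): no bracket -> illegal
(0,7): no bracket -> illegal
(1,3): no bracket -> illegal
(1,4): no bracket -> illegal
(1,6): no bracket -> illegal
(1,7): no bracket -> illegal
(2,5): flips 1 -> legal
(2,6): no bracket -> illegal
(3,1): no bracket -> illegal
(3,5): flips 2 -> legal
(4,5): flips 4 -> legal
(5,1): no bracket -> illegal
(5,2): flips 1 -> legal
(5,3): flips 2 -> legal
(5,4): flips 1 -> legal
(5,5): flips 2 -> legal
B mobility = 7
-- W to move --
(1,0): flips 2 -> legal
(1,1): flips 1 -> legal
(1,2): flips 3 -> legal
(1,3): flips 1 -> legal
(1,4): no bracket -> illegal
(2,0): flips 3 -> legal
(3,0): no bracket -> illegal
(3,1): flips 1 -> legal
(4,0): flips 1 -> legal
(5,0): no bracket -> illegal
(5,1): no bracket -> illegal
(5,2): no bracket -> illegal
W mobility = 7

Answer: B=7 W=7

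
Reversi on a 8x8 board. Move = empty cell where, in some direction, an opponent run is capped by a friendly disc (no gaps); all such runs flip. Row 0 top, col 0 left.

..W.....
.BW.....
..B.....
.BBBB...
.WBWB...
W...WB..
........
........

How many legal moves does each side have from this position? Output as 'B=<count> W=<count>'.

-- B to move --
(0,1): no bracket -> illegal
(0,3): no bracket -> illegal
(1,3): flips 1 -> legal
(2,1): no bracket -> illegal
(2,3): no bracket -> illegal
(3,0): no bracket -> illegal
(4,0): flips 1 -> legal
(4,5): no bracket -> illegal
(5,1): flips 1 -> legal
(5,2): flips 1 -> legal
(5,3): flips 2 -> legal
(6,0): no bracket -> illegal
(6,1): no bracket -> illegal
(6,3): no bracket -> illegal
(6,4): flips 1 -> legal
(6,5): flips 2 -> legal
B mobility = 7
-- W to move --
(0,0): no bracket -> illegal
(0,1): no bracket -> illegal
(1,0): flips 1 -> legal
(1,3): no bracket -> illegal
(2,0): flips 1 -> legal
(2,1): flips 2 -> legal
(2,3): flips 2 -> legal
(2,4): flips 2 -> legal
(2,5): flips 1 -> legal
(3,0): no bracket -> illegal
(3,5): no bracket -> illegal
(4,0): no bracket -> illegal
(4,5): flips 1 -> legal
(4,6): no bracket -> illegal
(5,1): no bracket -> illegal
(5,2): flips 3 -> legal
(5,3): no bracket -> illegal
(5,6): flips 1 -> legal
(6,4): no bracket -> illegal
(6,5): no bracket -> illegal
(6,6): no bracket -> illegal
W mobility = 9

Answer: B=7 W=9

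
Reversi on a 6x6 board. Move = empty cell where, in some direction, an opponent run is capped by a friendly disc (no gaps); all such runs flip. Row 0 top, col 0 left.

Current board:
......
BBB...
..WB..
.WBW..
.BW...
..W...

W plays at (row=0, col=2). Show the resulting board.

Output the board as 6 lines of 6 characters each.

Answer: ..W...
BBW...
..WB..
.WBW..
.BW...
..W...

Derivation:
Place W at (0,2); scan 8 dirs for brackets.
Dir NW: edge -> no flip
Dir N: edge -> no flip
Dir NE: edge -> no flip
Dir W: first cell '.' (not opp) -> no flip
Dir E: first cell '.' (not opp) -> no flip
Dir SW: opp run (1,1), next='.' -> no flip
Dir S: opp run (1,2) capped by W -> flip
Dir SE: first cell '.' (not opp) -> no flip
All flips: (1,2)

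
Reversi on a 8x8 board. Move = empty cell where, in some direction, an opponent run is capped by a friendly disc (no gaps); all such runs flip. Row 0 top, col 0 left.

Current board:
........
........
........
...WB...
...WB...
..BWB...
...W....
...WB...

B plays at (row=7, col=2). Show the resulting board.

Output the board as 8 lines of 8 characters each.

Answer: ........
........
........
...WB...
...WB...
..BWB...
...B....
..BBB...

Derivation:
Place B at (7,2); scan 8 dirs for brackets.
Dir NW: first cell '.' (not opp) -> no flip
Dir N: first cell '.' (not opp) -> no flip
Dir NE: opp run (6,3) capped by B -> flip
Dir W: first cell '.' (not opp) -> no flip
Dir E: opp run (7,3) capped by B -> flip
Dir SW: edge -> no flip
Dir S: edge -> no flip
Dir SE: edge -> no flip
All flips: (6,3) (7,3)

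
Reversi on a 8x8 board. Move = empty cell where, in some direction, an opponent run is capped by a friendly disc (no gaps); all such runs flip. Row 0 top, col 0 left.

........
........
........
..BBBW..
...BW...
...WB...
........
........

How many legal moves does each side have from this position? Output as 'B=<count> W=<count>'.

-- B to move --
(2,4): no bracket -> illegal
(2,5): no bracket -> illegal
(2,6): no bracket -> illegal
(3,6): flips 1 -> legal
(4,2): no bracket -> illegal
(4,5): flips 1 -> legal
(4,6): no bracket -> illegal
(5,2): flips 1 -> legal
(5,5): flips 1 -> legal
(6,2): no bracket -> illegal
(6,3): flips 1 -> legal
(6,4): no bracket -> illegal
B mobility = 5
-- W to move --
(2,1): no bracket -> illegal
(2,2): flips 1 -> legal
(2,3): flips 2 -> legal
(2,4): flips 1 -> legal
(2,5): no bracket -> illegal
(3,1): flips 3 -> legal
(4,1): no bracket -> illegal
(4,2): flips 1 -> legal
(4,5): no bracket -> illegal
(5,2): no bracket -> illegal
(5,5): flips 1 -> legal
(6,3): no bracket -> illegal
(6,4): flips 1 -> legal
(6,5): no bracket -> illegal
W mobility = 7

Answer: B=5 W=7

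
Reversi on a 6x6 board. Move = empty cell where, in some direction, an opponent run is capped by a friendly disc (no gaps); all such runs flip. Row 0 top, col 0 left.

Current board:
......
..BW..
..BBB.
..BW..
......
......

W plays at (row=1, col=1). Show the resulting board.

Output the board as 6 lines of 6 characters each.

Place W at (1,1); scan 8 dirs for brackets.
Dir NW: first cell '.' (not opp) -> no flip
Dir N: first cell '.' (not opp) -> no flip
Dir NE: first cell '.' (not opp) -> no flip
Dir W: first cell '.' (not opp) -> no flip
Dir E: opp run (1,2) capped by W -> flip
Dir SW: first cell '.' (not opp) -> no flip
Dir S: first cell '.' (not opp) -> no flip
Dir SE: opp run (2,2) capped by W -> flip
All flips: (1,2) (2,2)

Answer: ......
.WWW..
..WBB.
..BW..
......
......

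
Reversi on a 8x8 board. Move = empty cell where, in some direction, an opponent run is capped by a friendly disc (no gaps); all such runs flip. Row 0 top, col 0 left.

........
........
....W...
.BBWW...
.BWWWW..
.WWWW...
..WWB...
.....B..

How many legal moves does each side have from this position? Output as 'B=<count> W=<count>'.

Answer: B=7 W=7

Derivation:
-- B to move --
(1,3): no bracket -> illegal
(1,4): flips 4 -> legal
(1,5): no bracket -> illegal
(2,2): no bracket -> illegal
(2,3): no bracket -> illegal
(2,5): no bracket -> illegal
(3,5): flips 2 -> legal
(3,6): no bracket -> illegal
(4,0): no bracket -> illegal
(4,6): flips 4 -> legal
(5,0): no bracket -> illegal
(5,5): no bracket -> illegal
(5,6): no bracket -> illegal
(6,0): no bracket -> illegal
(6,1): flips 3 -> legal
(6,5): flips 2 -> legal
(7,1): no bracket -> illegal
(7,2): flips 3 -> legal
(7,3): no bracket -> illegal
(7,4): flips 2 -> legal
B mobility = 7
-- W to move --
(2,0): flips 1 -> legal
(2,1): flips 3 -> legal
(2,2): flips 1 -> legal
(2,3): no bracket -> illegal
(3,0): flips 3 -> legal
(4,0): flips 1 -> legal
(5,0): no bracket -> illegal
(5,5): no bracket -> illegal
(6,5): flips 1 -> legal
(6,6): no bracket -> illegal
(7,3): no bracket -> illegal
(7,4): flips 1 -> legal
(7,6): no bracket -> illegal
W mobility = 7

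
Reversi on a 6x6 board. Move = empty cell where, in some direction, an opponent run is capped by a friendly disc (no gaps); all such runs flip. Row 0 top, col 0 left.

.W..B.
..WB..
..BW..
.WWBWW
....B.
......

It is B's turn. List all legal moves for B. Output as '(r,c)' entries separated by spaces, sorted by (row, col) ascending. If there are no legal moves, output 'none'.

(0,0): no bracket -> illegal
(0,2): flips 1 -> legal
(0,3): no bracket -> illegal
(1,0): no bracket -> illegal
(1,1): flips 1 -> legal
(1,4): no bracket -> illegal
(2,0): no bracket -> illegal
(2,1): no bracket -> illegal
(2,4): flips 2 -> legal
(2,5): no bracket -> illegal
(3,0): flips 2 -> legal
(4,0): flips 1 -> legal
(4,1): no bracket -> illegal
(4,2): flips 1 -> legal
(4,3): no bracket -> illegal
(4,5): no bracket -> illegal

Answer: (0,2) (1,1) (2,4) (3,0) (4,0) (4,2)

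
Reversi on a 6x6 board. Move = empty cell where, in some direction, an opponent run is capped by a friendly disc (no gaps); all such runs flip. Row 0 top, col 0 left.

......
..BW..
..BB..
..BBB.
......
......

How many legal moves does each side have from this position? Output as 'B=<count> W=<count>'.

-- B to move --
(0,2): no bracket -> illegal
(0,3): flips 1 -> legal
(0,4): flips 1 -> legal
(1,4): flips 1 -> legal
(2,4): no bracket -> illegal
B mobility = 3
-- W to move --
(0,1): no bracket -> illegal
(0,2): no bracket -> illegal
(0,3): no bracket -> illegal
(1,1): flips 1 -> legal
(1,4): no bracket -> illegal
(2,1): no bracket -> illegal
(2,4): no bracket -> illegal
(2,5): no bracket -> illegal
(3,1): flips 1 -> legal
(3,5): no bracket -> illegal
(4,1): no bracket -> illegal
(4,2): no bracket -> illegal
(4,3): flips 2 -> legal
(4,4): no bracket -> illegal
(4,5): no bracket -> illegal
W mobility = 3

Answer: B=3 W=3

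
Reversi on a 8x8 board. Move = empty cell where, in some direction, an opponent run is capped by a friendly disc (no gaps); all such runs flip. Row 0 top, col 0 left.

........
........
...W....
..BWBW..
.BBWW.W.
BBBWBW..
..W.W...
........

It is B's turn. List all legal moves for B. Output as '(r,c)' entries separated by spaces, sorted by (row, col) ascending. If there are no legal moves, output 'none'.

(1,2): flips 1 -> legal
(1,3): no bracket -> illegal
(1,4): flips 1 -> legal
(2,2): no bracket -> illegal
(2,4): flips 1 -> legal
(2,5): no bracket -> illegal
(2,6): no bracket -> illegal
(3,6): flips 1 -> legal
(3,7): no bracket -> illegal
(4,5): flips 2 -> legal
(4,7): no bracket -> illegal
(5,6): flips 1 -> legal
(5,7): no bracket -> illegal
(6,1): no bracket -> illegal
(6,3): no bracket -> illegal
(6,5): no bracket -> illegal
(6,6): no bracket -> illegal
(7,1): no bracket -> illegal
(7,2): flips 1 -> legal
(7,3): flips 1 -> legal
(7,4): flips 1 -> legal
(7,5): flips 2 -> legal

Answer: (1,2) (1,4) (2,4) (3,6) (4,5) (5,6) (7,2) (7,3) (7,4) (7,5)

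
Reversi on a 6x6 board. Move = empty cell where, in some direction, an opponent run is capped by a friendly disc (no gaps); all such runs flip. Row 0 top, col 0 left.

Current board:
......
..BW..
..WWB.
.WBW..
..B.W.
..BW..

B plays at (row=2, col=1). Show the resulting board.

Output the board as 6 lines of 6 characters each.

Answer: ......
..BW..
.BBBB.
.WBW..
..B.W.
..BW..

Derivation:
Place B at (2,1); scan 8 dirs for brackets.
Dir NW: first cell '.' (not opp) -> no flip
Dir N: first cell '.' (not opp) -> no flip
Dir NE: first cell 'B' (not opp) -> no flip
Dir W: first cell '.' (not opp) -> no flip
Dir E: opp run (2,2) (2,3) capped by B -> flip
Dir SW: first cell '.' (not opp) -> no flip
Dir S: opp run (3,1), next='.' -> no flip
Dir SE: first cell 'B' (not opp) -> no flip
All flips: (2,2) (2,3)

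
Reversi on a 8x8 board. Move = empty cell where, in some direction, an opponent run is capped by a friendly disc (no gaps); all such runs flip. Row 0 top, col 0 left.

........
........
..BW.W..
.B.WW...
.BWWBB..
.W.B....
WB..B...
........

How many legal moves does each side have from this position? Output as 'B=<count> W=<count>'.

Answer: B=3 W=12

Derivation:
-- B to move --
(1,2): flips 2 -> legal
(1,3): flips 3 -> legal
(1,4): no bracket -> illegal
(1,5): no bracket -> illegal
(1,6): no bracket -> illegal
(2,4): flips 2 -> legal
(2,6): no bracket -> illegal
(3,2): no bracket -> illegal
(3,5): no bracket -> illegal
(3,6): no bracket -> illegal
(4,0): no bracket -> illegal
(5,0): no bracket -> illegal
(5,2): no bracket -> illegal
(5,4): no bracket -> illegal
(6,2): no bracket -> illegal
(7,0): no bracket -> illegal
(7,1): no bracket -> illegal
B mobility = 3
-- W to move --
(1,1): flips 1 -> legal
(1,2): no bracket -> illegal
(1,3): no bracket -> illegal
(2,0): flips 1 -> legal
(2,1): flips 3 -> legal
(3,0): no bracket -> illegal
(3,2): no bracket -> illegal
(3,5): no bracket -> illegal
(3,6): no bracket -> illegal
(4,0): flips 1 -> legal
(4,6): flips 2 -> legal
(5,0): no bracket -> illegal
(5,2): no bracket -> illegal
(5,4): flips 1 -> legal
(5,5): flips 1 -> legal
(5,6): flips 1 -> legal
(6,2): flips 1 -> legal
(6,3): flips 1 -> legal
(6,5): no bracket -> illegal
(7,0): no bracket -> illegal
(7,1): flips 1 -> legal
(7,2): no bracket -> illegal
(7,3): no bracket -> illegal
(7,4): no bracket -> illegal
(7,5): flips 2 -> legal
W mobility = 12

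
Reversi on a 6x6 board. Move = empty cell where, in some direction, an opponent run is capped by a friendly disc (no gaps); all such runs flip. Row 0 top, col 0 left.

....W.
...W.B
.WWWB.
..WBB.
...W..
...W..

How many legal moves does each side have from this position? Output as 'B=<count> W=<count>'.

-- B to move --
(0,2): flips 1 -> legal
(0,3): flips 2 -> legal
(0,5): no bracket -> illegal
(1,0): no bracket -> illegal
(1,1): flips 1 -> legal
(1,2): flips 1 -> legal
(1,4): no bracket -> illegal
(2,0): flips 3 -> legal
(3,0): no bracket -> illegal
(3,1): flips 1 -> legal
(4,1): no bracket -> illegal
(4,2): no bracket -> illegal
(4,4): no bracket -> illegal
(5,2): flips 1 -> legal
(5,4): no bracket -> illegal
B mobility = 7
-- W to move --
(0,5): no bracket -> illegal
(1,4): no bracket -> illegal
(2,5): flips 2 -> legal
(3,5): flips 3 -> legal
(4,2): no bracket -> illegal
(4,4): flips 1 -> legal
(4,5): flips 1 -> legal
W mobility = 4

Answer: B=7 W=4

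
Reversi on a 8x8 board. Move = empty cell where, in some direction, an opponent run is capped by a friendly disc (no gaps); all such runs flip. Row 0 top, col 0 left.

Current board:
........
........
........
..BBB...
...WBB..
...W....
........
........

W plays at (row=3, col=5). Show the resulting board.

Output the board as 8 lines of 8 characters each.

Answer: ........
........
........
..BBBW..
...WWB..
...W....
........
........

Derivation:
Place W at (3,5); scan 8 dirs for brackets.
Dir NW: first cell '.' (not opp) -> no flip
Dir N: first cell '.' (not opp) -> no flip
Dir NE: first cell '.' (not opp) -> no flip
Dir W: opp run (3,4) (3,3) (3,2), next='.' -> no flip
Dir E: first cell '.' (not opp) -> no flip
Dir SW: opp run (4,4) capped by W -> flip
Dir S: opp run (4,5), next='.' -> no flip
Dir SE: first cell '.' (not opp) -> no flip
All flips: (4,4)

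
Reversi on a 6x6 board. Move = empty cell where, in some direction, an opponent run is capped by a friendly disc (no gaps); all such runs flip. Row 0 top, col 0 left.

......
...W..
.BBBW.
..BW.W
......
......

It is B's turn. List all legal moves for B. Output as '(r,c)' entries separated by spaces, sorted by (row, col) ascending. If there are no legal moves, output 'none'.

(0,2): no bracket -> illegal
(0,3): flips 1 -> legal
(0,4): flips 1 -> legal
(1,2): no bracket -> illegal
(1,4): no bracket -> illegal
(1,5): no bracket -> illegal
(2,5): flips 1 -> legal
(3,4): flips 1 -> legal
(4,2): no bracket -> illegal
(4,3): flips 1 -> legal
(4,4): flips 1 -> legal
(4,5): no bracket -> illegal

Answer: (0,3) (0,4) (2,5) (3,4) (4,3) (4,4)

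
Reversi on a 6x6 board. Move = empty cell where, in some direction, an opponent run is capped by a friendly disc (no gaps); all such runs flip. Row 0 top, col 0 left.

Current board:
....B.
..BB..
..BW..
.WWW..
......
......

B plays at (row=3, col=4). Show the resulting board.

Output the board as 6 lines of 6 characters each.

Place B at (3,4); scan 8 dirs for brackets.
Dir NW: opp run (2,3) capped by B -> flip
Dir N: first cell '.' (not opp) -> no flip
Dir NE: first cell '.' (not opp) -> no flip
Dir W: opp run (3,3) (3,2) (3,1), next='.' -> no flip
Dir E: first cell '.' (not opp) -> no flip
Dir SW: first cell '.' (not opp) -> no flip
Dir S: first cell '.' (not opp) -> no flip
Dir SE: first cell '.' (not opp) -> no flip
All flips: (2,3)

Answer: ....B.
..BB..
..BB..
.WWWB.
......
......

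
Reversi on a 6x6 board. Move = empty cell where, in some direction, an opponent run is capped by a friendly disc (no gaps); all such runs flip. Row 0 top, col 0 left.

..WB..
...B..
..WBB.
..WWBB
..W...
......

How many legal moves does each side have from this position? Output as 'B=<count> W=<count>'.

Answer: B=6 W=4

Derivation:
-- B to move --
(0,1): flips 1 -> legal
(1,1): no bracket -> illegal
(1,2): no bracket -> illegal
(2,1): flips 1 -> legal
(3,1): flips 3 -> legal
(4,1): flips 1 -> legal
(4,3): flips 1 -> legal
(4,4): no bracket -> illegal
(5,1): flips 2 -> legal
(5,2): no bracket -> illegal
(5,3): no bracket -> illegal
B mobility = 6
-- W to move --
(0,4): flips 2 -> legal
(1,2): no bracket -> illegal
(1,4): flips 1 -> legal
(1,5): flips 1 -> legal
(2,5): flips 2 -> legal
(4,3): no bracket -> illegal
(4,4): no bracket -> illegal
(4,5): no bracket -> illegal
W mobility = 4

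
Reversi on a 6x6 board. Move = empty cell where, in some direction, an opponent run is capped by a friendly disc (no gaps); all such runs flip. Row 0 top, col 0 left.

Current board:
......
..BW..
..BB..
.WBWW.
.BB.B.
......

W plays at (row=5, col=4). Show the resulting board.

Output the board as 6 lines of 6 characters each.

Place W at (5,4); scan 8 dirs for brackets.
Dir NW: first cell '.' (not opp) -> no flip
Dir N: opp run (4,4) capped by W -> flip
Dir NE: first cell '.' (not opp) -> no flip
Dir W: first cell '.' (not opp) -> no flip
Dir E: first cell '.' (not opp) -> no flip
Dir SW: edge -> no flip
Dir S: edge -> no flip
Dir SE: edge -> no flip
All flips: (4,4)

Answer: ......
..BW..
..BB..
.WBWW.
.BB.W.
....W.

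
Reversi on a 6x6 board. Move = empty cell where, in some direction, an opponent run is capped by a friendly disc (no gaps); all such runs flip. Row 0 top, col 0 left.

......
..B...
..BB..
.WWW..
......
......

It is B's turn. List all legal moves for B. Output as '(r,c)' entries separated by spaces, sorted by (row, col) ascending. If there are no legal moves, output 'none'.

Answer: (4,0) (4,1) (4,2) (4,3) (4,4)

Derivation:
(2,0): no bracket -> illegal
(2,1): no bracket -> illegal
(2,4): no bracket -> illegal
(3,0): no bracket -> illegal
(3,4): no bracket -> illegal
(4,0): flips 1 -> legal
(4,1): flips 1 -> legal
(4,2): flips 1 -> legal
(4,3): flips 1 -> legal
(4,4): flips 1 -> legal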